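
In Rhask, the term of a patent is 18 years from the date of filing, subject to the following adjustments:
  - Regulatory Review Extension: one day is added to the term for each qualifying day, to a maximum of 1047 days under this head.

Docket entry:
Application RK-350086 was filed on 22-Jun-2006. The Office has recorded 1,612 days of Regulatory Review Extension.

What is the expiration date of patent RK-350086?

Base term: filing date + 18 years → 22 June 2024.
Regulatory Review Extension: 1612 days claimed exceeds the 1047-day cap, so +1047 days → 5 May 2027.

May 5, 2027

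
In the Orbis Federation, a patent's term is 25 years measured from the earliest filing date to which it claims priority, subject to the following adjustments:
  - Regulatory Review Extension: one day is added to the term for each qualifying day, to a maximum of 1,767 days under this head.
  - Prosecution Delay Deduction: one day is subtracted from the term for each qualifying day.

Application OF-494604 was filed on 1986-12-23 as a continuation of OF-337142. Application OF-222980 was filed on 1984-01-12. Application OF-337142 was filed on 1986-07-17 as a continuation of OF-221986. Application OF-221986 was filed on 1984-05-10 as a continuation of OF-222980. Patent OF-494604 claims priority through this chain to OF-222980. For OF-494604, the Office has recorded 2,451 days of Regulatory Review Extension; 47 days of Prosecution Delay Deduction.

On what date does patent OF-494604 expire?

September 28, 2013

Earliest priority filing: 12 January 1984.
Base term: 12 January 1984 + 25 years → 12 January 2009.
Regulatory Review Extension: 2451 days claimed exceeds the 1767-day cap, so +1767 days → 14 November 2013.
Prosecution Delay Deduction: −47 days → 28 September 2013.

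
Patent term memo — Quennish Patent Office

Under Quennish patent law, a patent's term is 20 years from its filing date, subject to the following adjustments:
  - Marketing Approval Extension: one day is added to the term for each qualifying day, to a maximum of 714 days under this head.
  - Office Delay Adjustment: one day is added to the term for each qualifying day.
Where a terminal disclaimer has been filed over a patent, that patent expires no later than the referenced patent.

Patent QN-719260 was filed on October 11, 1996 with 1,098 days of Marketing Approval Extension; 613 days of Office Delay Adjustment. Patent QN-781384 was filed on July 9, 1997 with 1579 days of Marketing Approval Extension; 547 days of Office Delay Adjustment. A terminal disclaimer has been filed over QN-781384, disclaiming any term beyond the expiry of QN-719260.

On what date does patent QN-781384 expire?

Natural term of QN-781384:
  Base: filing + 20 years → 9 July 2017.
  Marketing Approval Extension: 1579 days claimed exceeds the 714-day cap, so +714 days → 23 June 2019.
  Office Delay Adjustment: +547 days → 21 December 2020.
Expiry of referenced patent QN-719260:
  Base: filing + 20 years → 11 October 2016.
  Marketing Approval Extension: 1098 days claimed exceeds the 714-day cap, so +714 days → 25 September 2018.
  Office Delay Adjustment: +613 days → 30 May 2020.
Terminal disclaimer: QN-781384 expires on the earlier of 21 December 2020 and 30 May 2020.

2020-05-30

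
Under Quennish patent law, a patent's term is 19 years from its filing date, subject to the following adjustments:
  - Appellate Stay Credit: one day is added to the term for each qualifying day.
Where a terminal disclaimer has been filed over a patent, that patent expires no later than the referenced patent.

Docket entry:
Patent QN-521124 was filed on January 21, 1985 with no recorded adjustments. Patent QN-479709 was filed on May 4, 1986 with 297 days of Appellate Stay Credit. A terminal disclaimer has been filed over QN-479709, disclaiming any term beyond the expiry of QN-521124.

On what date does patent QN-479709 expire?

2004-01-21

Natural term of QN-479709:
  Base: filing + 19 years → 4 May 2005.
  Appellate Stay Credit: +297 days → 25 February 2006.
Expiry of referenced patent QN-521124:
  Base: filing + 19 years → 21 January 2004.
Terminal disclaimer: QN-479709 expires on the earlier of 25 February 2006 and 21 January 2004.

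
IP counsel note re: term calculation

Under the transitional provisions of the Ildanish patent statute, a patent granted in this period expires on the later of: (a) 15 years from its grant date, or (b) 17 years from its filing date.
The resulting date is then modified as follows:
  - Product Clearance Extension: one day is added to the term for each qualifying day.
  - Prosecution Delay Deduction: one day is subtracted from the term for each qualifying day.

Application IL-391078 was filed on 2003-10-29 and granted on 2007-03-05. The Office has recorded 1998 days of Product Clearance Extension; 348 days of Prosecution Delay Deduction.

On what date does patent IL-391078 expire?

2026-09-10

(a) grant + 15 years → 5 March 2022.
(b) filing + 17 years → 29 October 2020.
Later of the two: 5 March 2022.
Product Clearance Extension: +1998 days → 24 August 2027.
Prosecution Delay Deduction: −348 days → 10 September 2026.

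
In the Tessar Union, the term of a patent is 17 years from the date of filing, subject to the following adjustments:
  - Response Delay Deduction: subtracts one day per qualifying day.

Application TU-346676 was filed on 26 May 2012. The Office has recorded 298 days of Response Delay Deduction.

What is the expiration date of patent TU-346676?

2028-08-01

Base term: filing date + 17 years → 26 May 2029.
Response Delay Deduction: −298 days → 1 August 2028.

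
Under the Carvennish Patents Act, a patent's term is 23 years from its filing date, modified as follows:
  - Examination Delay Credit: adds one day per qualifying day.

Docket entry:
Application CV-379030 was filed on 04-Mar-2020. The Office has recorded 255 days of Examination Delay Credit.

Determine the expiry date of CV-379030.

Base term: filing date + 23 years → 4 March 2043.
Examination Delay Credit: +255 days → 14 November 2043.

November 14, 2043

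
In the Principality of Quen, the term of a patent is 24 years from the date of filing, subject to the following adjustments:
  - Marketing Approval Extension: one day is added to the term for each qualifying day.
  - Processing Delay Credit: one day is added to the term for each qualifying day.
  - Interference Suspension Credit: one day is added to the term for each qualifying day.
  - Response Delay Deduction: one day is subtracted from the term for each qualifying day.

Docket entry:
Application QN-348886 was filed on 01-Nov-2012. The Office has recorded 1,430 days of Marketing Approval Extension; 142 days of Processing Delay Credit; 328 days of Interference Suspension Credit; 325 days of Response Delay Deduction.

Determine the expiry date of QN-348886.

February 23, 2041

Base term: filing date + 24 years → 1 November 2036.
Marketing Approval Extension: +1430 days → 1 October 2040.
Processing Delay Credit: +142 days → 20 February 2041.
Interference Suspension Credit: +328 days → 14 January 2042.
Response Delay Deduction: −325 days → 23 February 2041.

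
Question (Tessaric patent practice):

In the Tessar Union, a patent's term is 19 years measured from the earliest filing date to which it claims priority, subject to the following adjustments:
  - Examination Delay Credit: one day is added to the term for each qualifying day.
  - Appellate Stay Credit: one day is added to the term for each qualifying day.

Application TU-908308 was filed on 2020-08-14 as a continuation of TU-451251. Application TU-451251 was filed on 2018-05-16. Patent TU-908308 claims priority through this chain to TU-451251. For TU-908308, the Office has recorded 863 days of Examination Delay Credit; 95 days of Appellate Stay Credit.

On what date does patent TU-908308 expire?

Earliest priority filing: 16 May 2018.
Base term: 16 May 2018 + 19 years → 16 May 2037.
Examination Delay Credit: +863 days → 26 September 2039.
Appellate Stay Credit: +95 days → 30 December 2039.

December 30, 2039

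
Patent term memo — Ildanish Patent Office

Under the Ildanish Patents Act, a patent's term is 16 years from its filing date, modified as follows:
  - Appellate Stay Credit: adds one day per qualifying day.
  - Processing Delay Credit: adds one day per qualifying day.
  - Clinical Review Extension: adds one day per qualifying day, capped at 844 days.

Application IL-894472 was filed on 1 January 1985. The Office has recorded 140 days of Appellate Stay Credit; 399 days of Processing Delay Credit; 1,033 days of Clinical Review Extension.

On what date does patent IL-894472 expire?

October 15, 2004

Base term: filing date + 16 years → 1 January 2001.
Appellate Stay Credit: +140 days → 21 May 2001.
Processing Delay Credit: +399 days → 24 June 2002.
Clinical Review Extension: 1033 days claimed exceeds the 844-day cap, so +844 days → 15 October 2004.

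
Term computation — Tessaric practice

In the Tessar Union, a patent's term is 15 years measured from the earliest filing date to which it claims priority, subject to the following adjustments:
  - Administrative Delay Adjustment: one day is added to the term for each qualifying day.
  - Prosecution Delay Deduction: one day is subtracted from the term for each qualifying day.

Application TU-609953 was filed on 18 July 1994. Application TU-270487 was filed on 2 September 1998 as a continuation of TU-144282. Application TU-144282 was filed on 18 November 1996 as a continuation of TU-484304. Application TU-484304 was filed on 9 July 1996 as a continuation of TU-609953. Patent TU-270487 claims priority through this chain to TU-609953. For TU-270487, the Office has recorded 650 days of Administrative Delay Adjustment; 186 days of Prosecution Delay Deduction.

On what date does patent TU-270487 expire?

Earliest priority filing: 18 July 1994.
Base term: 18 July 1994 + 15 years → 18 July 2009.
Administrative Delay Adjustment: +650 days → 29 April 2011.
Prosecution Delay Deduction: −186 days → 25 October 2010.

October 25, 2010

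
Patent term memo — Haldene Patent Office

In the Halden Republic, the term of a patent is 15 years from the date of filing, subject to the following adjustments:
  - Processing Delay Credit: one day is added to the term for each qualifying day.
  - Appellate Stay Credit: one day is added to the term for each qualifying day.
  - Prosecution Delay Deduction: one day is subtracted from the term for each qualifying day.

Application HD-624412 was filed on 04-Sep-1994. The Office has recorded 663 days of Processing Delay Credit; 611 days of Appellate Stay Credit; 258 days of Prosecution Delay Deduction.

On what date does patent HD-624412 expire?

2012-06-16

Base term: filing date + 15 years → 4 September 2009.
Processing Delay Credit: +663 days → 29 June 2011.
Appellate Stay Credit: +611 days → 1 March 2013.
Prosecution Delay Deduction: −258 days → 16 June 2012.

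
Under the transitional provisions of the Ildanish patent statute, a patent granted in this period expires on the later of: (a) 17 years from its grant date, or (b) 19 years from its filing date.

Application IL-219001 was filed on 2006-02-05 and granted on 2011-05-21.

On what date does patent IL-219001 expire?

(a) grant + 17 years → 21 May 2028.
(b) filing + 19 years → 5 February 2025.
Later of the two: 21 May 2028.

May 21, 2028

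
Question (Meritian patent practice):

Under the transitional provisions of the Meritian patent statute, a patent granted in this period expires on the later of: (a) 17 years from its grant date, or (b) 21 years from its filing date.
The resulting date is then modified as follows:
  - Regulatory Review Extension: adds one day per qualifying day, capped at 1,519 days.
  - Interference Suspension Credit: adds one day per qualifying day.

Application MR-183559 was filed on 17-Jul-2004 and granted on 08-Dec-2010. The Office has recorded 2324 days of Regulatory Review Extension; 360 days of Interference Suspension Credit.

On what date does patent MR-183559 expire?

(a) grant + 17 years → 8 December 2027.
(b) filing + 21 years → 17 July 2025.
Later of the two: 8 December 2027.
Regulatory Review Extension: 2324 days claimed exceeds the 1519-day cap, so +1519 days → 4 February 2032.
Interference Suspension Credit: +360 days → 29 January 2033.

2033-01-29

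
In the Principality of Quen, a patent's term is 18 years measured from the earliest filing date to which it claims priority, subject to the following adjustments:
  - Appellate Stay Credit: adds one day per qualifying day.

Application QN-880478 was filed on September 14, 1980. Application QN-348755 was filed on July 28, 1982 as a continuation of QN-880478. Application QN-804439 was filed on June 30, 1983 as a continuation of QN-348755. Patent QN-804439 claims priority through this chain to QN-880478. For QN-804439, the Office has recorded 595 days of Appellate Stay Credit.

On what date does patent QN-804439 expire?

May 1, 2000

Earliest priority filing: 14 September 1980.
Base term: 14 September 1980 + 18 years → 14 September 1998.
Appellate Stay Credit: +595 days → 1 May 2000.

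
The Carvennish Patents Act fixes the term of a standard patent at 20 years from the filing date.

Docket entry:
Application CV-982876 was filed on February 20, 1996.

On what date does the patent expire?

Filing date + 20 years → 20 February 2016.

2016-02-20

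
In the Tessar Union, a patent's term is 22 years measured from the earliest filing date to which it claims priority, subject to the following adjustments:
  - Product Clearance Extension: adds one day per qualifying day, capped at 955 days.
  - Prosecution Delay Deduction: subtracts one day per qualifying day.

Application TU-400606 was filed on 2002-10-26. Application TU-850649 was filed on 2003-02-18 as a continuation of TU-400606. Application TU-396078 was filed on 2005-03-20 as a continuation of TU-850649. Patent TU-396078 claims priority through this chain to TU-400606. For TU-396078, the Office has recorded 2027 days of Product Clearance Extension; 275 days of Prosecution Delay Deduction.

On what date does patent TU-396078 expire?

2026-09-06

Earliest priority filing: 26 October 2002.
Base term: 26 October 2002 + 22 years → 26 October 2024.
Product Clearance Extension: 2027 days claimed exceeds the 955-day cap, so +955 days → 8 June 2027.
Prosecution Delay Deduction: −275 days → 6 September 2026.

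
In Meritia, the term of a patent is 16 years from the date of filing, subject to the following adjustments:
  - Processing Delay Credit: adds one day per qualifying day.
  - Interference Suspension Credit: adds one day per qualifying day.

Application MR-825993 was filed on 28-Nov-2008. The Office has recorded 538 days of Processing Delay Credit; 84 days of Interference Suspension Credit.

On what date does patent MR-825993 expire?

Base term: filing date + 16 years → 28 November 2024.
Processing Delay Credit: +538 days → 20 May 2026.
Interference Suspension Credit: +84 days → 12 August 2026.

2026-08-12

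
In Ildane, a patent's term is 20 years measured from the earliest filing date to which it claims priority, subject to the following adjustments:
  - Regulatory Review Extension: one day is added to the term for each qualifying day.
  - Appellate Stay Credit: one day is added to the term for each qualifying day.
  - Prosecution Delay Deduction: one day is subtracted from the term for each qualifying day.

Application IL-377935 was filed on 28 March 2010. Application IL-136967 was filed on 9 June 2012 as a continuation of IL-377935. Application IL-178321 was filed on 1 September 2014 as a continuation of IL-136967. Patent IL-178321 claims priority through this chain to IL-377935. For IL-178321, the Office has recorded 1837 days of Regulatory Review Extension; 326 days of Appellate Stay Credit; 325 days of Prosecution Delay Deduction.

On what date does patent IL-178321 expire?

Earliest priority filing: 28 March 2010.
Base term: 28 March 2010 + 20 years → 28 March 2030.
Regulatory Review Extension: +1837 days → 8 April 2035.
Appellate Stay Credit: +326 days → 28 February 2036.
Prosecution Delay Deduction: −325 days → 9 April 2035.

2035-04-09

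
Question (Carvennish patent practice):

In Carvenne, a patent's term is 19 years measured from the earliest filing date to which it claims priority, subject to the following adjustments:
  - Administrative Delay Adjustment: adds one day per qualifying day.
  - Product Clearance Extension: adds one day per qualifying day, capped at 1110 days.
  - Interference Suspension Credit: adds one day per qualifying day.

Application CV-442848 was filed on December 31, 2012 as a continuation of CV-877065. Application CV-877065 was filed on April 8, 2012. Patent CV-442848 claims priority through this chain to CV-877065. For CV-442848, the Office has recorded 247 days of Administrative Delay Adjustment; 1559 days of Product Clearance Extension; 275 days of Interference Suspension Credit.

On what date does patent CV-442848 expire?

Earliest priority filing: 8 April 2012.
Base term: 8 April 2012 + 19 years → 8 April 2031.
Administrative Delay Adjustment: +247 days → 11 December 2031.
Product Clearance Extension: 1559 days claimed exceeds the 1110-day cap, so +1110 days → 25 December 2034.
Interference Suspension Credit: +275 days → 26 September 2035.

September 26, 2035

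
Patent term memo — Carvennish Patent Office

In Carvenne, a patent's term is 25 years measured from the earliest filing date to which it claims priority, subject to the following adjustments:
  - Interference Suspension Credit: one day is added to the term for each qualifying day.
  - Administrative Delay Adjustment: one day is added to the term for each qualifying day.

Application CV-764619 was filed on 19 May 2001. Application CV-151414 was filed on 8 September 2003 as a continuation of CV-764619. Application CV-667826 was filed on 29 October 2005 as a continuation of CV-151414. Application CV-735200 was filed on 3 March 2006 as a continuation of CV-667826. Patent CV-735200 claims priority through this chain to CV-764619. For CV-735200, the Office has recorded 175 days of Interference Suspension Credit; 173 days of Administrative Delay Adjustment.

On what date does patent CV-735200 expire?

May 2, 2027

Earliest priority filing: 19 May 2001.
Base term: 19 May 2001 + 25 years → 19 May 2026.
Interference Suspension Credit: +175 days → 10 November 2026.
Administrative Delay Adjustment: +173 days → 2 May 2027.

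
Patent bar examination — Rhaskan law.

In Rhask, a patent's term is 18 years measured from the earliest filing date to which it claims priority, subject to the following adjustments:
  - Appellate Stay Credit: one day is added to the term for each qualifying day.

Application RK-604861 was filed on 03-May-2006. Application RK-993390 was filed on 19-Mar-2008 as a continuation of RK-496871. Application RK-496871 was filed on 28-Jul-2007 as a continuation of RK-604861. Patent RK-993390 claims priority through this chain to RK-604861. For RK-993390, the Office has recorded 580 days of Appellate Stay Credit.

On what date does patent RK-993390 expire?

Earliest priority filing: 3 May 2006.
Base term: 3 May 2006 + 18 years → 3 May 2024.
Appellate Stay Credit: +580 days → 4 December 2025.

December 4, 2025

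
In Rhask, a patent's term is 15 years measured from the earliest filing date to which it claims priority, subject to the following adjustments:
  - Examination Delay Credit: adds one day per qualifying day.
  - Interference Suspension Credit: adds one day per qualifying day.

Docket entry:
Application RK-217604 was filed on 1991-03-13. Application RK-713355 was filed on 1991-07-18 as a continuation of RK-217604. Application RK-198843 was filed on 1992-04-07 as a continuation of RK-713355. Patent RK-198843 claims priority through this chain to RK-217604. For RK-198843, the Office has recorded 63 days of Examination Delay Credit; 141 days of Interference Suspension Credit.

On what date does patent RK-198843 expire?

2006-10-03

Earliest priority filing: 13 March 1991.
Base term: 13 March 1991 + 15 years → 13 March 2006.
Examination Delay Credit: +63 days → 15 May 2006.
Interference Suspension Credit: +141 days → 3 October 2006.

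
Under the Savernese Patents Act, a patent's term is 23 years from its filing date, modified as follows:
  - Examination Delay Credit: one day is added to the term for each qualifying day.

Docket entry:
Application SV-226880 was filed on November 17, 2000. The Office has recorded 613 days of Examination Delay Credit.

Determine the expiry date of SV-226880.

2025-07-22

Base term: filing date + 23 years → 17 November 2023.
Examination Delay Credit: +613 days → 22 July 2025.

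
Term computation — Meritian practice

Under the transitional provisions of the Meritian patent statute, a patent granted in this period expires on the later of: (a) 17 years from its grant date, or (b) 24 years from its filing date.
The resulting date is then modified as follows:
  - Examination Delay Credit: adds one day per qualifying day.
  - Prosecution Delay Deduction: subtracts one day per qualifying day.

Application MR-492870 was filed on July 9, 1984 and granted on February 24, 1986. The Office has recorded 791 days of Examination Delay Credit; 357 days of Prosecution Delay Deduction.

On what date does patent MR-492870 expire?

2009-09-16

(a) grant + 17 years → 24 February 2003.
(b) filing + 24 years → 9 July 2008.
Later of the two: 9 July 2008.
Examination Delay Credit: +791 days → 8 September 2010.
Prosecution Delay Deduction: −357 days → 16 September 2009.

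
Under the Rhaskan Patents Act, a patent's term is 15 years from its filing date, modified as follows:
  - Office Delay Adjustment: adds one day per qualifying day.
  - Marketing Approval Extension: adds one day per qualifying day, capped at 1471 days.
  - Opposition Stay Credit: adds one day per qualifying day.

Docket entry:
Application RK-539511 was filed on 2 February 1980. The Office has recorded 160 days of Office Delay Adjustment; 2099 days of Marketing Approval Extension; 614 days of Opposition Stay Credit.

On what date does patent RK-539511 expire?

Base term: filing date + 15 years → 2 February 1995.
Office Delay Adjustment: +160 days → 12 July 1995.
Marketing Approval Extension: 2099 days claimed exceeds the 1471-day cap, so +1471 days → 22 July 1999.
Opposition Stay Credit: +614 days → 27 March 2001.

2001-03-27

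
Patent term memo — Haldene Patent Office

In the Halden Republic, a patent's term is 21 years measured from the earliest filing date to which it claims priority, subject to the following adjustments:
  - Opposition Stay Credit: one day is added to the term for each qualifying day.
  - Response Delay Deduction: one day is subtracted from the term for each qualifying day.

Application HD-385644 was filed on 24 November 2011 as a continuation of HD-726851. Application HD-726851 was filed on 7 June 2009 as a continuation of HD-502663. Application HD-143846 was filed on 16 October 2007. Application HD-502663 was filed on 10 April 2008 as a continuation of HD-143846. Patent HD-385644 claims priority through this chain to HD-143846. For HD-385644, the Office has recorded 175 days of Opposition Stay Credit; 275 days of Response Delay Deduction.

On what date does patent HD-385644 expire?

Earliest priority filing: 16 October 2007.
Base term: 16 October 2007 + 21 years → 16 October 2028.
Opposition Stay Credit: +175 days → 9 April 2029.
Response Delay Deduction: −275 days → 8 July 2028.

2028-07-08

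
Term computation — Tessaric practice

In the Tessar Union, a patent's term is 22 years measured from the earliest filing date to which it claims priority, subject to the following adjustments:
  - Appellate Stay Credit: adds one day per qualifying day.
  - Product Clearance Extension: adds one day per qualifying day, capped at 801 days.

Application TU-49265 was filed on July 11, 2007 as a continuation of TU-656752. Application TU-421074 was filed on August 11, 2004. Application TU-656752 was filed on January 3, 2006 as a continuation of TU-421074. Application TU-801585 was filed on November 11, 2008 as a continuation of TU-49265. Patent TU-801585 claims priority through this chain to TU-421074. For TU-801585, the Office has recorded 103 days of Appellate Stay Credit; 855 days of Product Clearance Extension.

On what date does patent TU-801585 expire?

Earliest priority filing: 11 August 2004.
Base term: 11 August 2004 + 22 years → 11 August 2026.
Appellate Stay Credit: +103 days → 22 November 2026.
Product Clearance Extension: 855 days claimed exceeds the 801-day cap, so +801 days → 31 January 2029.

2029-01-31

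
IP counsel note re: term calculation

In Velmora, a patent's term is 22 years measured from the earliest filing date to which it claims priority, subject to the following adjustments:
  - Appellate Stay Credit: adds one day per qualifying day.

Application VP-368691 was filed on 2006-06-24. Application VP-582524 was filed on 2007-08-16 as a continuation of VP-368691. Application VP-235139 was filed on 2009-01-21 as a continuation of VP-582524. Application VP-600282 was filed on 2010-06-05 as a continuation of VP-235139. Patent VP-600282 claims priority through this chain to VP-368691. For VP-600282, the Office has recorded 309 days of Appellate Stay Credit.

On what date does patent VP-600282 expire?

April 29, 2029

Earliest priority filing: 24 June 2006.
Base term: 24 June 2006 + 22 years → 24 June 2028.
Appellate Stay Credit: +309 days → 29 April 2029.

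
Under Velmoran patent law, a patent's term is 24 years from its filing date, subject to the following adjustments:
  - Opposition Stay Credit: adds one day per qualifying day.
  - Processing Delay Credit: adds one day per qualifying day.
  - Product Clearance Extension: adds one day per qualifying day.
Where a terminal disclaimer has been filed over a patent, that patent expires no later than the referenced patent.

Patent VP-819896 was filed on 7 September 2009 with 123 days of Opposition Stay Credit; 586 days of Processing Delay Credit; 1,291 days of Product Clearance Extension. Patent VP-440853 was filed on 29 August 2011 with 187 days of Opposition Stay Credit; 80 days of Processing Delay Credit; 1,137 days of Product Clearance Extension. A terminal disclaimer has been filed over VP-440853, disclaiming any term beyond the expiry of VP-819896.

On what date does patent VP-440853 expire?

February 28, 2039

Natural term of VP-440853:
  Base: filing + 24 years → 29 August 2035.
  Opposition Stay Credit: +187 days → 3 March 2036.
  Processing Delay Credit: +80 days → 22 May 2036.
  Product Clearance Extension: +1137 days → 3 July 2039.
Expiry of referenced patent VP-819896:
  Base: filing + 24 years → 7 September 2033.
  Opposition Stay Credit: +123 days → 8 January 2034.
  Processing Delay Credit: +586 days → 17 August 2035.
  Product Clearance Extension: +1291 days → 28 February 2039.
Terminal disclaimer: VP-440853 expires on the earlier of 3 July 2039 and 28 February 2039.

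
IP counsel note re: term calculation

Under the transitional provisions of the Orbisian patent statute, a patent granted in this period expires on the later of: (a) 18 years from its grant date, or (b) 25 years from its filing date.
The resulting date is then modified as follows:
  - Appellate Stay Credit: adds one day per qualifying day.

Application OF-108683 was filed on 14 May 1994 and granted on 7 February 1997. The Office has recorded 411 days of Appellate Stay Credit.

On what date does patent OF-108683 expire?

(a) grant + 18 years → 7 February 2015.
(b) filing + 25 years → 14 May 2019.
Later of the two: 14 May 2019.
Appellate Stay Credit: +411 days → 28 June 2020.

2020-06-28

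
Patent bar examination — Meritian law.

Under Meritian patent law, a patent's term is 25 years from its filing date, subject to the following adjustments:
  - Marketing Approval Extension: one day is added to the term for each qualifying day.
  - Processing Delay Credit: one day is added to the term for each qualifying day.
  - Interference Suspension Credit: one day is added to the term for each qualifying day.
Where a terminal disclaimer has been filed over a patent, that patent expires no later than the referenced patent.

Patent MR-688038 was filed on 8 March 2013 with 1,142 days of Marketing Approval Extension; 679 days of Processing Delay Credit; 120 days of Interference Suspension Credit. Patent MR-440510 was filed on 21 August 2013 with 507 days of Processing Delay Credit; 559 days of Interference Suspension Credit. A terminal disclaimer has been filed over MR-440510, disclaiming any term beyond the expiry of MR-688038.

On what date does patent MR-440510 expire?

July 22, 2041

Natural term of MR-440510:
  Base: filing + 25 years → 21 August 2038.
  Processing Delay Credit: +507 days → 10 January 2040.
  Interference Suspension Credit: +559 days → 22 July 2041.
Expiry of referenced patent MR-688038:
  Base: filing + 25 years → 8 March 2038.
  Marketing Approval Extension: +1142 days → 23 April 2041.
  Processing Delay Credit: +679 days → 3 March 2043.
  Interference Suspension Credit: +120 days → 1 July 2043.
Terminal disclaimer: MR-440510 expires on the earlier of 22 July 2041 and 1 July 2043.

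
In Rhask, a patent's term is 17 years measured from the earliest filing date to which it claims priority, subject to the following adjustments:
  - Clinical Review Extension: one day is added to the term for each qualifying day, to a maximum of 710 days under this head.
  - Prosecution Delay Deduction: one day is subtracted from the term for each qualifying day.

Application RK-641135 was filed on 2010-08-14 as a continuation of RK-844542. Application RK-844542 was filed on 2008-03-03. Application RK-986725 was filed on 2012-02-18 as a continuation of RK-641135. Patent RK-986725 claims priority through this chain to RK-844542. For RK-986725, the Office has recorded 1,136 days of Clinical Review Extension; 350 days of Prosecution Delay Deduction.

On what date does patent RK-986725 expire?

2026-02-26

Earliest priority filing: 3 March 2008.
Base term: 3 March 2008 + 17 years → 3 March 2025.
Clinical Review Extension: 1136 days claimed exceeds the 710-day cap, so +710 days → 11 February 2027.
Prosecution Delay Deduction: −350 days → 26 February 2026.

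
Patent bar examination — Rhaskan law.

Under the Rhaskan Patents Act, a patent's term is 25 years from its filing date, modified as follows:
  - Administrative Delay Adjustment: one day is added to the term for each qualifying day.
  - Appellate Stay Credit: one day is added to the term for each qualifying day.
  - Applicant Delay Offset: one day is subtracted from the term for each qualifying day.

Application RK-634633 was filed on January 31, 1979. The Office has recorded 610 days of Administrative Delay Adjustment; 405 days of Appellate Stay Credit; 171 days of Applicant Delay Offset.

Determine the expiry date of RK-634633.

2006-05-24

Base term: filing date + 25 years → 31 January 2004.
Administrative Delay Adjustment: +610 days → 2 October 2005.
Appellate Stay Credit: +405 days → 11 November 2006.
Applicant Delay Offset: −171 days → 24 May 2006.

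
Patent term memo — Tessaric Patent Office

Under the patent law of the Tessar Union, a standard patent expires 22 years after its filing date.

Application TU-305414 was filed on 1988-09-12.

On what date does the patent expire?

Filing date + 22 years → 12 September 2010.

September 12, 2010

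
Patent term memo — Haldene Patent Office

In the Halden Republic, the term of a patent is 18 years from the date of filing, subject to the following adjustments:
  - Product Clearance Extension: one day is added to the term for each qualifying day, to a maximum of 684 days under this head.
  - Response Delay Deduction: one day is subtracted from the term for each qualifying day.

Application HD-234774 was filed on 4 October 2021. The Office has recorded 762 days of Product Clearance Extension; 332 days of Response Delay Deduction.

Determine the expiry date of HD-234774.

Base term: filing date + 18 years → 4 October 2039.
Product Clearance Extension: 762 days claimed exceeds the 684-day cap, so +684 days → 18 August 2041.
Response Delay Deduction: −332 days → 20 September 2040.

September 20, 2040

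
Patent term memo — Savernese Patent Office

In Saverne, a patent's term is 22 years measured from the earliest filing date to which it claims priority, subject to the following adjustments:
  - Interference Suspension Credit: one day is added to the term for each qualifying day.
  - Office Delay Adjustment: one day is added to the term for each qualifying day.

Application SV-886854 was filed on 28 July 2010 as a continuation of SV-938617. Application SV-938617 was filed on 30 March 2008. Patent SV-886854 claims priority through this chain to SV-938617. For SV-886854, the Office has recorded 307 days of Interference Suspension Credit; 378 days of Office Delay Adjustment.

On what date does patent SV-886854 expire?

Earliest priority filing: 30 March 2008.
Base term: 30 March 2008 + 22 years → 30 March 2030.
Interference Suspension Credit: +307 days → 31 January 2031.
Office Delay Adjustment: +378 days → 13 February 2032.

February 13, 2032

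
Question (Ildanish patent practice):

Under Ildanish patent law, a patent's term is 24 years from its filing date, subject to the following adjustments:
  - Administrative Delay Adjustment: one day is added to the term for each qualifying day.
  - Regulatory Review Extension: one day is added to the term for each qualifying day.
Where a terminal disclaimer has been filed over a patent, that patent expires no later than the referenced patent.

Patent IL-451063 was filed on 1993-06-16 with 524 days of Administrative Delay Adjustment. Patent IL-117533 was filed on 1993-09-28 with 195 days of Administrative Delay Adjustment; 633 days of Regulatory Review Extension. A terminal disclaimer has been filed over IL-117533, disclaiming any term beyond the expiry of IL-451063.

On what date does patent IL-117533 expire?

Natural term of IL-117533:
  Base: filing + 24 years → 28 September 2017.
  Administrative Delay Adjustment: +195 days → 11 April 2018.
  Regulatory Review Extension: +633 days → 4 January 2020.
Expiry of referenced patent IL-451063:
  Base: filing + 24 years → 16 June 2017.
  Administrative Delay Adjustment: +524 days → 22 November 2018.
Terminal disclaimer: IL-117533 expires on the earlier of 4 January 2020 and 22 November 2018.

2018-11-22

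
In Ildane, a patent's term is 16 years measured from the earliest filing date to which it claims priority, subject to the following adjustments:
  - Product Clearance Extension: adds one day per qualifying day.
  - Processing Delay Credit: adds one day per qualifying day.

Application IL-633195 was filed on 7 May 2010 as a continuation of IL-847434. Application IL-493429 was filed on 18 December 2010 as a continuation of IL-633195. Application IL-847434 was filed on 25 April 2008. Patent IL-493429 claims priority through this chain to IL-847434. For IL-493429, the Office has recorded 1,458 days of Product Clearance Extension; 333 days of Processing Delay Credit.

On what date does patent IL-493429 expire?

2029-03-21

Earliest priority filing: 25 April 2008.
Base term: 25 April 2008 + 16 years → 25 April 2024.
Product Clearance Extension: +1458 days → 22 April 2028.
Processing Delay Credit: +333 days → 21 March 2029.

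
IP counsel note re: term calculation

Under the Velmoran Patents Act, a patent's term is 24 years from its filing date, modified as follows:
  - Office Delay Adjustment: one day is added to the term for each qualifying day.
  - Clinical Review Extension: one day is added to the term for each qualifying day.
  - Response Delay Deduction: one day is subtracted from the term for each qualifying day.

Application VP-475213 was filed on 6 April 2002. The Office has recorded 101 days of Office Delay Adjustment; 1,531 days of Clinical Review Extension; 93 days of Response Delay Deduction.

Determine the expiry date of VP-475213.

June 23, 2030

Base term: filing date + 24 years → 6 April 2026.
Office Delay Adjustment: +101 days → 16 July 2026.
Clinical Review Extension: +1531 days → 24 September 2030.
Response Delay Deduction: −93 days → 23 June 2030.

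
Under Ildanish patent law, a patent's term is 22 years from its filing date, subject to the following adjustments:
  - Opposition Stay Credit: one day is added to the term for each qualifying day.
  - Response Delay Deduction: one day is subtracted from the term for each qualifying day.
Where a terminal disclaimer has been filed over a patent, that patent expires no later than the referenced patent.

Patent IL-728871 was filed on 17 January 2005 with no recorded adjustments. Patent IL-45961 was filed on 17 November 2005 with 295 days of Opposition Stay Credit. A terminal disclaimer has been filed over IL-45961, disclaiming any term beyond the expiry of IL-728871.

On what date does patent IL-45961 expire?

2027-01-17

Natural term of IL-45961:
  Base: filing + 22 years → 17 November 2027.
  Opposition Stay Credit: +295 days → 7 September 2028.
Expiry of referenced patent IL-728871:
  Base: filing + 22 years → 17 January 2027.
Terminal disclaimer: IL-45961 expires on the earlier of 7 September 2028 and 17 January 2027.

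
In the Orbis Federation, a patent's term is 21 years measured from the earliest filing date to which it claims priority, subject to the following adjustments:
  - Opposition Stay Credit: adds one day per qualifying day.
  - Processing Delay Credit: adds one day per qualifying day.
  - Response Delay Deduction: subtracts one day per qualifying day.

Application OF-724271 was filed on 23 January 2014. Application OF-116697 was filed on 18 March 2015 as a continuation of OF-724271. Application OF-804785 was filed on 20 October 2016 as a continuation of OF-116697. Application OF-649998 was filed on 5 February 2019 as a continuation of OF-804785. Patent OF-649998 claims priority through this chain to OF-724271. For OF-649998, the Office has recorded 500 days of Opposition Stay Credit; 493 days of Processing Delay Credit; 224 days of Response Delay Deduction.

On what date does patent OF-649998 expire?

2037-03-02

Earliest priority filing: 23 January 2014.
Base term: 23 January 2014 + 21 years → 23 January 2035.
Opposition Stay Credit: +500 days → 6 June 2036.
Processing Delay Credit: +493 days → 12 October 2037.
Response Delay Deduction: −224 days → 2 March 2037.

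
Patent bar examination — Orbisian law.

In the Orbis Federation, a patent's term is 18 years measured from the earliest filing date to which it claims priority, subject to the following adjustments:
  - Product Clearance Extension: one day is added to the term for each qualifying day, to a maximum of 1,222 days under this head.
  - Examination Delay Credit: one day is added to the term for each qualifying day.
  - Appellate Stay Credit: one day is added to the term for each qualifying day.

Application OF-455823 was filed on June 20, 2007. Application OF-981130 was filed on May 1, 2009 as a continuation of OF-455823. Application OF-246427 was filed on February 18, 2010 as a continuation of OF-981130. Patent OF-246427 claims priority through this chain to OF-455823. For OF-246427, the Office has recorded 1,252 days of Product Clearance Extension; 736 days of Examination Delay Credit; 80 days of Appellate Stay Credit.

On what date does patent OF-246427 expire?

Earliest priority filing: 20 June 2007.
Base term: 20 June 2007 + 18 years → 20 June 2025.
Product Clearance Extension: 1252 days claimed exceeds the 1222-day cap, so +1222 days → 24 October 2028.
Examination Delay Credit: +736 days → 30 October 2030.
Appellate Stay Credit: +80 days → 18 January 2031.

2031-01-18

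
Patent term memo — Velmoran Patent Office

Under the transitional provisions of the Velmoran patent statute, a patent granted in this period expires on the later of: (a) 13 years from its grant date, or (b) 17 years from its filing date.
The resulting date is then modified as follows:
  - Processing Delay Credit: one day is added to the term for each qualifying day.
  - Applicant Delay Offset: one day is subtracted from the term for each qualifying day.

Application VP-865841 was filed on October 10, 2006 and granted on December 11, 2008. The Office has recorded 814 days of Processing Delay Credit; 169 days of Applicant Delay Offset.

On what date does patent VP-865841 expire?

(a) grant + 13 years → 11 December 2021.
(b) filing + 17 years → 10 October 2023.
Later of the two: 10 October 2023.
Processing Delay Credit: +814 days → 1 January 2026.
Applicant Delay Offset: −169 days → 16 July 2025.

2025-07-16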